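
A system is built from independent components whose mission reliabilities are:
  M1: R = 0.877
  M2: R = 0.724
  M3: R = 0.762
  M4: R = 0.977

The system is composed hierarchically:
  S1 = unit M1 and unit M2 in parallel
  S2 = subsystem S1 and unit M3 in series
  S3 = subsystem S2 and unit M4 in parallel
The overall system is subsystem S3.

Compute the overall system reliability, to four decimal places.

Parallel (M1 and M2): 1 − (1 − 0.877000)(1 − 0.724000) = 0.966052
Series ([0.966052] and M3): 0.966052 × 0.762000 = 0.736132
Parallel ([0.736132] and M4): 1 − (1 − 0.736132)(1 − 0.977000) = 0.9939

0.9939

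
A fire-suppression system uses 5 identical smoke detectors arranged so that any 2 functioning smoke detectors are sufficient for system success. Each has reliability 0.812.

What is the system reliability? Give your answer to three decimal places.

R = Σ_{i=2}^{5} C(5,i) p^i (1−p)^{5−i} with p = 0.812
C(5,2)·0.812^2·0.188^3 = 0.04381
C(5,3)·0.812^3·0.188^2 = 0.18923
C(5,4)·0.812^4·0.188^1 = 0.40865
C(5,5)·0.812^5·0.188^0 = 0.35300
Sum = 0.995

0.995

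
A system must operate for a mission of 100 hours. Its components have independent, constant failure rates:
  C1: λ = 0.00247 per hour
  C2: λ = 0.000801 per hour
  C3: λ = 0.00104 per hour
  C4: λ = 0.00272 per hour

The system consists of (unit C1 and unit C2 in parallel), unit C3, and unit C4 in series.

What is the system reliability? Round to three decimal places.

0.675

R(C1) = exp(−0.00247 × 100) = 0.78114
R(C2) = exp(−0.000801 × 100) = 0.92302
R(C3) = exp(−0.00104 × 100) = 0.90123
R(C4) = exp(−0.00272 × 100) = 0.76185
Parallel (C1 and C2): 1 − (1 − 0.78114)(1 − 0.92302) = 0.98315
Series ([0.98315], C3, and C4): 0.98315 × 0.90123 × 0.76185 = 0.675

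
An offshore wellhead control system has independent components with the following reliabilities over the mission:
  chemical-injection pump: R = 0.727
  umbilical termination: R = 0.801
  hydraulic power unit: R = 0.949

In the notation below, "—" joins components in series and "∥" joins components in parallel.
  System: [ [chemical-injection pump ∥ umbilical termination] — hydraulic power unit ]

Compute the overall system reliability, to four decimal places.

Parallel (chemical-injection pump and umbilical termination): 1 − (1 − 0.727000)(1 − 0.801000) = 0.945673
Series ([0.945673] and hydraulic power unit): 0.945673 × 0.949000 = 0.8974

0.8974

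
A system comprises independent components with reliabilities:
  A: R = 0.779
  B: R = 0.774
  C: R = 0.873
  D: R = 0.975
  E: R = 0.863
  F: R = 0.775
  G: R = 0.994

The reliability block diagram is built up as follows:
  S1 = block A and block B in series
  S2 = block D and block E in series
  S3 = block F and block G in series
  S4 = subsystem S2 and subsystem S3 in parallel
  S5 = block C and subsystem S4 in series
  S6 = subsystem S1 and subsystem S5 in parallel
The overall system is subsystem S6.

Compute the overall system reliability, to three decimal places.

0.937

Series (A and B): 0.77900 × 0.77400 = 0.60295
Series (D and E): 0.97500 × 0.86300 = 0.84143
Series (F and G): 0.77500 × 0.99400 = 0.77035
Parallel ([0.84143] and [0.77035]): 1 − (1 − 0.84143)(1 − 0.77035) = 0.96358
Series (C and [0.96358]): 0.87300 × 0.96358 = 0.84121
Parallel ([0.60295] and [0.84121]): 1 − (1 − 0.60295)(1 − 0.84121) = 0.937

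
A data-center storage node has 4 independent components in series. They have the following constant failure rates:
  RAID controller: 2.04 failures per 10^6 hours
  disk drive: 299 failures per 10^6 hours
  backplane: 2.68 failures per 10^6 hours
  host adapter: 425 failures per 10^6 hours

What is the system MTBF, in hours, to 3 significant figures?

Series of exponential components: λ_sys = Σ λ_i
λ_sys = 0.00000204 + 0.000299 + 0.00000268 + 0.000425 = 7.2872e-04 /h
MTBF = 1 / λ_sys = 1370 h

1370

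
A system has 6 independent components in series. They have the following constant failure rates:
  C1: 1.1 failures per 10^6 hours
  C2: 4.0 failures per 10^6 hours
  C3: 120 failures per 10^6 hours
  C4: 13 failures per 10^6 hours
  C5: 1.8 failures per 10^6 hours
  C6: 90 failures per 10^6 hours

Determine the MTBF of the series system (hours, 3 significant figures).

Series of exponential components: λ_sys = Σ λ_i
λ_sys = 0.0000011 + 0.0000040 + 0.00012 + 0.000013 + 0.0000018 + 0.000090 = 2.2990e-04 /h
MTBF = 1 / λ_sys = 4350 h

4350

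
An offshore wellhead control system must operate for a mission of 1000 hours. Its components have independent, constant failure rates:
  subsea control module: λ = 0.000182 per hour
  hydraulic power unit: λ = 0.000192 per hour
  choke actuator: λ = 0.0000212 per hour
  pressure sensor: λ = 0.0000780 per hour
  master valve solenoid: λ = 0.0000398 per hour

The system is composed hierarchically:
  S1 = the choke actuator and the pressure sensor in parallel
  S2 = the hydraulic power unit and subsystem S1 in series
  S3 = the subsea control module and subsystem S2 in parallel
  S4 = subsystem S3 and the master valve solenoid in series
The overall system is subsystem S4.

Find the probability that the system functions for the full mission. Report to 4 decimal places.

R(subsea control module) = exp(−0.000182 × 1000) = 0.833601
R(hydraulic power unit) = exp(−0.000192 × 1000) = 0.825307
R(choke actuator) = exp(−0.0000212 × 1000) = 0.979023
R(pressure sensor) = exp(−0.0000780 × 1000) = 0.924964
R(master valve solenoid) = exp(−0.0000398 × 1000) = 0.960982
Parallel (choke actuator and pressure sensor): 1 − (1 − 0.979023)(1 − 0.924964) = 0.998426
Series (hydraulic power unit and [0.998426]): 0.825307 × 0.998426 = 0.824008
Parallel (subsea control module and [0.824008]): 1 − (1 − 0.833601)(1 − 0.824008) = 0.970715
Series ([0.970715] and master valve solenoid): 0.970715 × 0.960982 = 0.9328

0.9328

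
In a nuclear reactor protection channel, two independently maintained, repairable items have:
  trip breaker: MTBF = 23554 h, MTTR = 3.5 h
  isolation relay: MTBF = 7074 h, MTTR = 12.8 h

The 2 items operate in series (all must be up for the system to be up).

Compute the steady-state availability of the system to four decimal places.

0.9980

A(trip breaker) = MTBF/(MTBF+MTTR) = 23554/(23554+3.5) = 0.999851
A(isolation relay) = MTBF/(MTBF+MTTR) = 7074/(7074+12.8) = 0.998194
Series availability: 0.999851 × 0.998194 = 0.9980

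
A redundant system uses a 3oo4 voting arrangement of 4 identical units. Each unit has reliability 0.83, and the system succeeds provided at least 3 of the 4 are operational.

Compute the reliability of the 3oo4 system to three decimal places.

R = Σ_{i=3}^{4} C(4,i) p^i (1−p)^{4−i} with p = 0.83
C(4,3)·0.83^3·0.17^1 = 0.38882
C(4,4)·0.83^4·0.17^0 = 0.47458
Sum = 0.863

0.863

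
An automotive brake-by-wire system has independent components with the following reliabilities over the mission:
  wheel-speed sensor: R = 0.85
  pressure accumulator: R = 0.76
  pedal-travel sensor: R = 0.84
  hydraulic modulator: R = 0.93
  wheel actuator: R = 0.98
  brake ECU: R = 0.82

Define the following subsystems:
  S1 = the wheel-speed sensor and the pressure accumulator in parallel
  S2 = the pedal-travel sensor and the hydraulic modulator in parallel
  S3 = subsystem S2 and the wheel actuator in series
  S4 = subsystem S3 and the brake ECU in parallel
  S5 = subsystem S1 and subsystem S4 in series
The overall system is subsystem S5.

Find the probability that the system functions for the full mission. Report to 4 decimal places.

0.9586

Parallel (wheel-speed sensor and pressure accumulator): 1 − (1 − 0.850000)(1 − 0.760000) = 0.964000
Parallel (pedal-travel sensor and hydraulic modulator): 1 − (1 − 0.840000)(1 − 0.930000) = 0.988800
Series ([0.988800] and wheel actuator): 0.988800 × 0.980000 = 0.969024
Parallel ([0.969024] and brake ECU): 1 − (1 − 0.969024)(1 − 0.820000) = 0.994424
Series ([0.964000] and [0.994424]): 0.964000 × 0.994424 = 0.9586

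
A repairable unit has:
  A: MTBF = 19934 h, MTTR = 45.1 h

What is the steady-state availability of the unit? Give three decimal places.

A(A) = MTBF/(MTBF+MTTR) = 19934/(19934+45.1) = 0.998

0.998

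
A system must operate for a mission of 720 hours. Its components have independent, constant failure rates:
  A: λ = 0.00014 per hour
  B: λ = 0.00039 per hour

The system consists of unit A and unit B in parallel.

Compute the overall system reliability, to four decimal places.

0.9765

R(A) = exp(−0.00014 × 720) = 0.904114
R(B) = exp(−0.00039 × 720) = 0.755179
Parallel (A and B): 1 − (1 − 0.904114)(1 − 0.755179) = 0.9765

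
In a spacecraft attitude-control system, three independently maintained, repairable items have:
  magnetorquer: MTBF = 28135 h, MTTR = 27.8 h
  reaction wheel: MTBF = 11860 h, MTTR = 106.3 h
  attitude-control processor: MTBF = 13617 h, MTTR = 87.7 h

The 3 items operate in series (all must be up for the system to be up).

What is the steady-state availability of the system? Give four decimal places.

0.9838

A(magnetorquer) = MTBF/(MTBF+MTTR) = 28135/(28135+27.8) = 0.999013
A(reaction wheel) = MTBF/(MTBF+MTTR) = 11860/(11860+106.3) = 0.991117
A(attitude-control processor) = MTBF/(MTBF+MTTR) = 13617/(13617+87.7) = 0.993601
Series availability: 0.999013 × 0.991117 × 0.993601 = 0.9838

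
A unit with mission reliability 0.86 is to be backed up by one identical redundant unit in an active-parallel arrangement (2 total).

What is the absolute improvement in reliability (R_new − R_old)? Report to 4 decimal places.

0.1204

R_before = 0.86
R_after = 1 − (1 − 0.86)^2 = 0.9804
ΔR = 0.9804 − 0.86 = 0.1204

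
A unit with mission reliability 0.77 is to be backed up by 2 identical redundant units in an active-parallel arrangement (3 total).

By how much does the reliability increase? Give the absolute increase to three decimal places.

R_before = 0.77
R_after = 1 − (1 − 0.77)^3 = 0.988
ΔR = 0.988 − 0.77 = 0.218

0.218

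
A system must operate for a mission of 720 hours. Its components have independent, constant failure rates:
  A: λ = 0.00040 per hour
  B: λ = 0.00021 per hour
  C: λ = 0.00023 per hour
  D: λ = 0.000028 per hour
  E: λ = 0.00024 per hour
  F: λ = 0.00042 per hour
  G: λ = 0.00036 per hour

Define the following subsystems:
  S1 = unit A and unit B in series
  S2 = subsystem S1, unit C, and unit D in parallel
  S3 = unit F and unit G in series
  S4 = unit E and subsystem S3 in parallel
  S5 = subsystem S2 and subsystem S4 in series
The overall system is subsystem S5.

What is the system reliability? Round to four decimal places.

R(A) = exp(−0.00040 × 720) = 0.749762
R(B) = exp(−0.00021 × 720) = 0.859676
R(C) = exp(−0.00023 × 720) = 0.847385
R(D) = exp(−0.000028 × 720) = 0.980042
R(E) = exp(−0.00024 × 720) = 0.841306
R(F) = exp(−0.00042 × 720) = 0.739042
R(G) = exp(−0.00036 × 720) = 0.771669
Series (A and B): 0.749762 × 0.859676 = 0.644552
Parallel ([0.644552], C, and D): 1 − (1 − 0.644552)(1 − 0.847385)(1 − 0.980042) = 0.998917
Series (F and G): 0.739042 × 0.771669 = 0.570296
Parallel (E and [0.570296]): 1 − (1 − 0.841306)(1 − 0.570296) = 0.931809
Series ([0.998917] and [0.931809]): 0.998917 × 0.931809 = 0.9308

0.9308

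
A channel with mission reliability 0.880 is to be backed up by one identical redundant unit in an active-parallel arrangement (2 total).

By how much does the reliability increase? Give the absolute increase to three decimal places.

R_before = 0.880
R_after = 1 − (1 − 0.880)^2 = 0.986
ΔR = 0.986 − 0.880 = 0.106

0.106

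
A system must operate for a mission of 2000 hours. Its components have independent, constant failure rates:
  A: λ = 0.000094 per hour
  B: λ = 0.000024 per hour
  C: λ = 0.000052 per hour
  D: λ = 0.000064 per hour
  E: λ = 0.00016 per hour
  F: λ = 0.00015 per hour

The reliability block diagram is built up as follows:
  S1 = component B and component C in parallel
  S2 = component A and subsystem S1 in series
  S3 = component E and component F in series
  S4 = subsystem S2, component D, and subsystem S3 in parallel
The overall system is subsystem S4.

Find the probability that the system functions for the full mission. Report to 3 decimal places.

0.990

R(A) = exp(−0.000094 × 2000) = 0.82861
R(B) = exp(−0.000024 × 2000) = 0.95313
R(C) = exp(−0.000052 × 2000) = 0.90123
R(D) = exp(−0.000064 × 2000) = 0.87985
R(E) = exp(−0.00016 × 2000) = 0.72615
R(F) = exp(−0.00015 × 2000) = 0.74082
Parallel (B and C): 1 − (1 − 0.95313)(1 − 0.90123) = 0.99537
Series (A and [0.99537]): 0.82861 × 0.99537 = 0.82477
Series (E and F): 0.72615 × 0.74082 = 0.53795
Parallel ([0.82477], D, and [0.53795]): 1 − (1 − 0.82477)(1 − 0.87985)(1 − 0.53795) = 0.990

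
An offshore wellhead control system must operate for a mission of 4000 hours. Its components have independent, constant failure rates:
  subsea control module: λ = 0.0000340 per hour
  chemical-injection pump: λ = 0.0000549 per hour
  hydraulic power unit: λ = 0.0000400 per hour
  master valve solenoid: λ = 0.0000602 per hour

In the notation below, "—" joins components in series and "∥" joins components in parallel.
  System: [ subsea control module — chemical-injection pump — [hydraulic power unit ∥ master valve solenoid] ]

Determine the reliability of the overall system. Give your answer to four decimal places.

R(subsea control module) = exp(−0.0000340 × 4000) = 0.872843
R(chemical-injection pump) = exp(−0.0000549 × 4000) = 0.802840
R(hydraulic power unit) = exp(−0.0000400 × 4000) = 0.852144
R(master valve solenoid) = exp(−0.0000602 × 4000) = 0.785999
Parallel (hydraulic power unit and master valve solenoid): 1 − (1 − 0.852144)(1 − 0.785999) = 0.968359
Series (subsea control module, chemical-injection pump, and [0.968359]): 0.872843 × 0.802840 × 0.968359 = 0.6786

0.6786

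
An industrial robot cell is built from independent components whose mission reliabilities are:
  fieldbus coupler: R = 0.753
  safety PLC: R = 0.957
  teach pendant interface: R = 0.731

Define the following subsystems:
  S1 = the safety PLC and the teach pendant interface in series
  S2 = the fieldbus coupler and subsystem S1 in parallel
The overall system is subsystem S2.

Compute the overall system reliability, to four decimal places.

0.9258

Series (safety PLC and teach pendant interface): 0.957000 × 0.731000 = 0.699567
Parallel (fieldbus coupler and [0.699567]): 1 − (1 − 0.753000)(1 − 0.699567) = 0.9258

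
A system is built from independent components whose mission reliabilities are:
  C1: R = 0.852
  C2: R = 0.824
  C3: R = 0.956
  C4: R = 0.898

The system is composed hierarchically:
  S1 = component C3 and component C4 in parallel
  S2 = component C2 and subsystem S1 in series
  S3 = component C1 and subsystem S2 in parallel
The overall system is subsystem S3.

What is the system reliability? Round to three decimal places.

Parallel (C3 and C4): 1 − (1 − 0.95600)(1 − 0.89800) = 0.99551
Series (C2 and [0.99551]): 0.82400 × 0.99551 = 0.82030
Parallel (C1 and [0.82030]): 1 − (1 − 0.85200)(1 − 0.82030) = 0.973

0.973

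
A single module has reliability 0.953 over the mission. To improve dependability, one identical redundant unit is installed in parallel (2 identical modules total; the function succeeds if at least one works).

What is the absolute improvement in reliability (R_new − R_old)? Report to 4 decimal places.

R_before = 0.953
R_after = 1 − (1 − 0.953)^2 = 0.9978
ΔR = 0.9978 − 0.953 = 0.0448

0.0448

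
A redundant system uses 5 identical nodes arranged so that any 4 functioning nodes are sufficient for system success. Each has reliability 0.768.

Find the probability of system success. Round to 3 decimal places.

0.671

R = Σ_{i=4}^{5} C(5,i) p^i (1−p)^{5−i} with p = 0.768
C(5,4)·0.768^4·0.232^1 = 0.40356
C(5,5)·0.768^5·0.232^0 = 0.26718
Sum = 0.671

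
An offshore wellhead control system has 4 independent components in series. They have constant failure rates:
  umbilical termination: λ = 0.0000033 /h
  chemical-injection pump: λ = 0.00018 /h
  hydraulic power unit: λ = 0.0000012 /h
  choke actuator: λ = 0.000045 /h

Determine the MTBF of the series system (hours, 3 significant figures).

4360

Series of exponential components: λ_sys = Σ λ_i
λ_sys = 0.0000033 + 0.00018 + 0.0000012 + 0.000045 = 2.2950e-04 /h
MTBF = 1 / λ_sys = 4360 h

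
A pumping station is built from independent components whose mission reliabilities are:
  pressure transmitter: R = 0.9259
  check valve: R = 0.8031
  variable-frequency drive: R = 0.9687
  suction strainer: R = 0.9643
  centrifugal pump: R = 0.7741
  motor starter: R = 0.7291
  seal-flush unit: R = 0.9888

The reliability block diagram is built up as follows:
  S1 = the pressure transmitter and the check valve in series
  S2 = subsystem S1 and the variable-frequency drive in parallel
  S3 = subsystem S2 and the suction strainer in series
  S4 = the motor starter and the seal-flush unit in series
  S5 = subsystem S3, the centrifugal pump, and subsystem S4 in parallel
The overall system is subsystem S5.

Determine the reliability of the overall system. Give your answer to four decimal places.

0.9973

Series (pressure transmitter and check valve): 0.925900 × 0.803100 = 0.743590
Parallel ([0.743590] and variable-frequency drive): 1 − (1 − 0.743590)(1 − 0.968700) = 0.991974
Series ([0.991974] and suction strainer): 0.991974 × 0.964300 = 0.956561
Series (motor starter and seal-flush unit): 0.729100 × 0.988800 = 0.720934
Parallel ([0.956561], centrifugal pump, and [0.720934]): 1 − (1 − 0.956561)(1 − 0.774100)(1 − 0.720934) = 0.9973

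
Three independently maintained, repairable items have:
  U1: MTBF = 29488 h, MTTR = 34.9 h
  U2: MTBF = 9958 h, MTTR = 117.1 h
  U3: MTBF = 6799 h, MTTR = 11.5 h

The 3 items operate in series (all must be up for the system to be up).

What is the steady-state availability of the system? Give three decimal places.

0.986

A(U1) = MTBF/(MTBF+MTTR) = 29488/(29488+34.9) = 0.998818
A(U2) = MTBF/(MTBF+MTTR) = 9958/(9958+117.1) = 0.988377
A(U3) = MTBF/(MTBF+MTTR) = 6799/(6799+11.5) = 0.998311
Series availability: 0.998818 × 0.988377 × 0.998311 = 0.986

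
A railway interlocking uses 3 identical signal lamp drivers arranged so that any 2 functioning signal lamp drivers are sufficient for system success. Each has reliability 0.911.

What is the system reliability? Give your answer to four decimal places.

R = Σ_{i=2}^{3} C(3,i) p^i (1−p)^{3−i} with p = 0.911
C(3,2)·0.911^2·0.089^1 = 0.221589
C(3,3)·0.911^3·0.089^0 = 0.756058
Sum = 0.9776

0.9776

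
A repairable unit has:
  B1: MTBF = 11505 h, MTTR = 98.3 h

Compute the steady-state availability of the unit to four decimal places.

0.9915

A(B1) = MTBF/(MTBF+MTTR) = 11505/(11505+98.3) = 0.9915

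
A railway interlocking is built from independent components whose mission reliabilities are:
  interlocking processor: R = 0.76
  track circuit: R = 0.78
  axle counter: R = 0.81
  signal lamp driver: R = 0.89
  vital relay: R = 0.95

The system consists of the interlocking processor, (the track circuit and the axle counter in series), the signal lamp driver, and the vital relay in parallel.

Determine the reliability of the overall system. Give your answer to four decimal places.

0.9995

Series (track circuit and axle counter): 0.780000 × 0.810000 = 0.631800
Parallel (interlocking processor, [0.631800], signal lamp driver, and vital relay): 1 − (1 − 0.760000)(1 − 0.631800)(1 − 0.890000)(1 − 0.950000) = 0.9995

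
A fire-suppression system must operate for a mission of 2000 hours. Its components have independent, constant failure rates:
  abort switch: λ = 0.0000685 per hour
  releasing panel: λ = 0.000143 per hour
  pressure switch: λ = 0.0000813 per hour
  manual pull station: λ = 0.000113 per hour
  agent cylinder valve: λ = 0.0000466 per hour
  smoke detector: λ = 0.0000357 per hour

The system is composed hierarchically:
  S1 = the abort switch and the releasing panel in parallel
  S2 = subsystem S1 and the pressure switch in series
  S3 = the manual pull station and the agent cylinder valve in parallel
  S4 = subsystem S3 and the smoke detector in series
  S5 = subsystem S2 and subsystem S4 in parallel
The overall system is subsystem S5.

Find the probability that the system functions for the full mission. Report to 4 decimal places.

R(abort switch) = exp(−0.0000685 × 2000) = 0.871970
R(releasing panel) = exp(−0.000143 × 2000) = 0.751263
R(pressure switch) = exp(−0.0000813 × 2000) = 0.849931
R(manual pull station) = exp(−0.000113 × 2000) = 0.797718
R(agent cylinder valve) = exp(−0.0000466 × 2000) = 0.911011
R(smoke detector) = exp(−0.0000357 × 2000) = 0.931089
Parallel (abort switch and releasing panel): 1 − (1 − 0.871970)(1 − 0.751263) = 0.968154
Series ([0.968154] and pressure switch): 0.968154 × 0.849931 = 0.822864
Parallel (manual pull station and agent cylinder valve): 1 − (1 − 0.797718)(1 − 0.911011) = 0.981999
Series ([0.981999] and smoke detector): 0.981999 × 0.931089 = 0.914328
Parallel ([0.822864] and [0.914328]): 1 − (1 − 0.822864)(1 − 0.914328) = 0.9848

0.9848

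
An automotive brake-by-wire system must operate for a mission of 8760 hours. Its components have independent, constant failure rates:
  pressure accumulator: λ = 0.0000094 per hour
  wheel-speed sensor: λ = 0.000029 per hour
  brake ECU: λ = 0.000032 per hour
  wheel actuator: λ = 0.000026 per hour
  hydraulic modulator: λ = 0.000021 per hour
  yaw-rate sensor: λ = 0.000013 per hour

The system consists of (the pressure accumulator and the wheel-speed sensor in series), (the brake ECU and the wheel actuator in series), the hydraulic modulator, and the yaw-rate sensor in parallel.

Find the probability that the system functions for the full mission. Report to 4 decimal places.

R(pressure accumulator) = exp(−0.0000094 × 8760) = 0.920955
R(wheel-speed sensor) = exp(−0.000029 × 8760) = 0.775661
R(brake ECU) = exp(−0.000032 × 8760) = 0.755542
R(wheel actuator) = exp(−0.000026 × 8760) = 0.796315
R(hydraulic modulator) = exp(−0.000021 × 8760) = 0.831969
R(yaw-rate sensor) = exp(−0.000013 × 8760) = 0.892365
Series (pressure accumulator and wheel-speed sensor): 0.920955 × 0.775661 = 0.714349
Series (brake ECU and wheel actuator): 0.755542 × 0.796315 = 0.601649
Parallel ([0.714349], [0.601649], hydraulic modulator, and yaw-rate sensor): 1 − (1 − 0.714349)(1 − 0.601649)(1 − 0.831969)(1 − 0.892365) = 0.9979

0.9979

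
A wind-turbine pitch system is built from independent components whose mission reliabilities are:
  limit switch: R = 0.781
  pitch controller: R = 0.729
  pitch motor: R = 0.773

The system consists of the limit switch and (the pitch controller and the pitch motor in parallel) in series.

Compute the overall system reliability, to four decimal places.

0.7330

Parallel (pitch controller and pitch motor): 1 − (1 − 0.729000)(1 − 0.773000) = 0.938483
Series (limit switch and [0.938483]): 0.781000 × 0.938483 = 0.7330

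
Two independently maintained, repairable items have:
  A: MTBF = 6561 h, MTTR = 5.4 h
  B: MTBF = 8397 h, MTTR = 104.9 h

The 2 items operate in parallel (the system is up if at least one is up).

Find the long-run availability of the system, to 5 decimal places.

A(A) = MTBF/(MTBF+MTTR) = 6561/(6561+5.4) = 0.999178
A(B) = MTBF/(MTBF+MTTR) = 8397/(8397+104.9) = 0.987662
Parallel availability: 1 − (1 − 0.999178)(1 − 0.987662) = 0.99999

0.99999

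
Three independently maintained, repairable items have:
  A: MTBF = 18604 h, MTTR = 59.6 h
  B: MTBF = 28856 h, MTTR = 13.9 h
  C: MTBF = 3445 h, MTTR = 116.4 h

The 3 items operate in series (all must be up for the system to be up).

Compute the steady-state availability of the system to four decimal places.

A(A) = MTBF/(MTBF+MTTR) = 18604/(18604+59.6) = 0.996807
A(B) = MTBF/(MTBF+MTTR) = 28856/(28856+13.9) = 0.999519
A(C) = MTBF/(MTBF+MTTR) = 3445/(3445+116.4) = 0.967316
Series availability: 0.996807 × 0.999519 × 0.967316 = 0.9638

0.9638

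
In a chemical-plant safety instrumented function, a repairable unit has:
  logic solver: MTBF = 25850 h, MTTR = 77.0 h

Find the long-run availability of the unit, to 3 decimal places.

A(logic solver) = MTBF/(MTBF+MTTR) = 25850/(25850+77.0) = 0.997

0.997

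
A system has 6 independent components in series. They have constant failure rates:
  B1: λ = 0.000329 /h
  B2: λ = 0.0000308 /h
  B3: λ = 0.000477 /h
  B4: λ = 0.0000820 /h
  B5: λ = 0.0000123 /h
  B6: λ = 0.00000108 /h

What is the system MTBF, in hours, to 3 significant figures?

Series of exponential components: λ_sys = Σ λ_i
λ_sys = 0.000329 + 0.0000308 + 0.000477 + 0.0000820 + 0.0000123 + 0.00000108 = 9.3218e-04 /h
MTBF = 1 / λ_sys = 1070 h

1070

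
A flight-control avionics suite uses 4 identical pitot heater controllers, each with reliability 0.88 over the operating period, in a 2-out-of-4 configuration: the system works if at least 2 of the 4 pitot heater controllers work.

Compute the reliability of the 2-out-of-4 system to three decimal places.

0.994

R = Σ_{i=2}^{4} C(4,i) p^i (1−p)^{4−i} with p = 0.88
C(4,2)·0.88^2·0.12^2 = 0.06691
C(4,3)·0.88^3·0.12^1 = 0.32711
C(4,4)·0.88^4·0.12^0 = 0.59970
Sum = 0.994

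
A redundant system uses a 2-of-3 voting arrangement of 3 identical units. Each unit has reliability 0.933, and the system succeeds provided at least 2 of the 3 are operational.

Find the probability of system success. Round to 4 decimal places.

0.9871

R = Σ_{i=2}^{3} C(3,i) p^i (1−p)^{3−i} with p = 0.933
C(3,2)·0.933^2·0.067^1 = 0.174968
C(3,3)·0.933^3·0.067^0 = 0.812166
Sum = 0.9871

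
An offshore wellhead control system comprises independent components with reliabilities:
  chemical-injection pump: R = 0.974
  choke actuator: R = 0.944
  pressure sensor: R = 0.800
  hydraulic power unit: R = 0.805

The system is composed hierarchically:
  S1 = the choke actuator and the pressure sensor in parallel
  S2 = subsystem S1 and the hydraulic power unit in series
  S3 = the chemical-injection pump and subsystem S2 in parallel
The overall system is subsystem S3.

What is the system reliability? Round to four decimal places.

0.9947

Parallel (choke actuator and pressure sensor): 1 − (1 − 0.944000)(1 − 0.800000) = 0.988800
Series ([0.988800] and hydraulic power unit): 0.988800 × 0.805000 = 0.795984
Parallel (chemical-injection pump and [0.795984]): 1 − (1 − 0.974000)(1 − 0.795984) = 0.9947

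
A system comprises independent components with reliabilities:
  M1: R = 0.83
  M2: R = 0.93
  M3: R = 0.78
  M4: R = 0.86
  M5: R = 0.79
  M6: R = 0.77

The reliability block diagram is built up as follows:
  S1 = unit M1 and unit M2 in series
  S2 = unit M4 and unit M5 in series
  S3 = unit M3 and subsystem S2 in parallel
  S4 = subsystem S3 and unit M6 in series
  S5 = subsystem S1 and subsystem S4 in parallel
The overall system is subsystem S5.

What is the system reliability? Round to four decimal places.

0.9351

Series (M1 and M2): 0.830000 × 0.930000 = 0.771900
Series (M4 and M5): 0.860000 × 0.790000 = 0.679400
Parallel (M3 and [0.679400]): 1 − (1 − 0.780000)(1 − 0.679400) = 0.929468
Series ([0.929468] and M6): 0.929468 × 0.770000 = 0.715690
Parallel ([0.771900] and [0.715690]): 1 − (1 − 0.771900)(1 − 0.715690) = 0.9351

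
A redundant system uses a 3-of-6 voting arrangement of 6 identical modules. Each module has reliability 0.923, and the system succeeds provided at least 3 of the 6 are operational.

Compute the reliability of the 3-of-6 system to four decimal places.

0.9995

R = Σ_{i=3}^{6} C(6,i) p^i (1−p)^{6−i} with p = 0.923
C(6,3)·0.923^3·0.077^3 = 0.007180
C(6,4)·0.923^4·0.077^2 = 0.064548
C(6,5)·0.923^5·0.077^1 = 0.309493
C(6,6)·0.923^6·0.077^0 = 0.618316
Sum = 0.9995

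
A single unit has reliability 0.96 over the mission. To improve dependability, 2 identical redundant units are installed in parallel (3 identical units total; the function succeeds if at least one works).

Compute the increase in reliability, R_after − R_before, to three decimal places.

0.040

R_before = 0.96
R_after = 1 − (1 − 0.96)^3 = 1.000
ΔR = 1.000 − 0.96 = 0.040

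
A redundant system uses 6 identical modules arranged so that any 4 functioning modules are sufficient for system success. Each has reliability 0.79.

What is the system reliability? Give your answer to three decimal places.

0.888

R = Σ_{i=4}^{6} C(6,i) p^i (1−p)^{6−i} with p = 0.79
C(6,4)·0.79^4·0.21^2 = 0.25765
C(6,5)·0.79^5·0.21^1 = 0.38771
C(6,6)·0.79^6·0.21^0 = 0.24309
Sum = 0.888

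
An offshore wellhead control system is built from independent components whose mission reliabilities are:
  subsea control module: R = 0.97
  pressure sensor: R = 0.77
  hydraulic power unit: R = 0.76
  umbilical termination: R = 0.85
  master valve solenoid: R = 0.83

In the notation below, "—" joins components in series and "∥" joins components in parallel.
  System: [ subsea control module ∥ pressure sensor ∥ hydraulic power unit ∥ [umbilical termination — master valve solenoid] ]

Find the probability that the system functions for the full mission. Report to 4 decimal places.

Series (umbilical termination and master valve solenoid): 0.850000 × 0.830000 = 0.705500
Parallel (subsea control module, pressure sensor, hydraulic power unit, and [0.705500]): 1 − (1 − 0.970000)(1 − 0.770000)(1 − 0.760000)(1 − 0.705500) = 0.9995

0.9995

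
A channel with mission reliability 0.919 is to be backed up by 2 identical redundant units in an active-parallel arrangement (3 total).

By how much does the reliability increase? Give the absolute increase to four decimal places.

R_before = 0.919
R_after = 1 − (1 − 0.919)^3 = 0.9995
ΔR = 0.9995 − 0.919 = 0.0805

0.0805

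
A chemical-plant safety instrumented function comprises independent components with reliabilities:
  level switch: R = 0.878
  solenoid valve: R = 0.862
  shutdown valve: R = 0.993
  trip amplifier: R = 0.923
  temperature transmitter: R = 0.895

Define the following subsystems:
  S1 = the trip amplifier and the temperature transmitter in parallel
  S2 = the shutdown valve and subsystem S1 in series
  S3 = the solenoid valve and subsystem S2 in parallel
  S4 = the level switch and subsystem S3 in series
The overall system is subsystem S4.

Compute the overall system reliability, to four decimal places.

Parallel (trip amplifier and temperature transmitter): 1 − (1 − 0.923000)(1 − 0.895000) = 0.991915
Series (shutdown valve and [0.991915]): 0.993000 × 0.991915 = 0.984972
Parallel (solenoid valve and [0.984972]): 1 − (1 − 0.862000)(1 − 0.984972) = 0.997926
Series (level switch and [0.997926]): 0.878000 × 0.997926 = 0.8762

0.8762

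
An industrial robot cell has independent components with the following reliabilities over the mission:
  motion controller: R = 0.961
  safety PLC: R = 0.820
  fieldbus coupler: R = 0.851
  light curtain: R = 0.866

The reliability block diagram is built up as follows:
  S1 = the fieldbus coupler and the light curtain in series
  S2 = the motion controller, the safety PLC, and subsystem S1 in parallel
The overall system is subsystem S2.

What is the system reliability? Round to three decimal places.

Series (fieldbus coupler and light curtain): 0.85100 × 0.86600 = 0.73697
Parallel (motion controller, safety PLC, and [0.73697]): 1 − (1 − 0.96100)(1 − 0.82000)(1 − 0.73697) = 0.998

0.998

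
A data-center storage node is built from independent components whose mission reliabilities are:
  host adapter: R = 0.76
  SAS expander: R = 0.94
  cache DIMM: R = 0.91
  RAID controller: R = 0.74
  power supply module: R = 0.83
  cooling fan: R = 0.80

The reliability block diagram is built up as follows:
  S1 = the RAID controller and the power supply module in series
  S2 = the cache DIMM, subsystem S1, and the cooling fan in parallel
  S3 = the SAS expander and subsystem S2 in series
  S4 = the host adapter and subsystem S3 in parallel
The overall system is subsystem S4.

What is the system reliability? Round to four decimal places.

0.9840

Series (RAID controller and power supply module): 0.740000 × 0.830000 = 0.614200
Parallel (cache DIMM, [0.614200], and cooling fan): 1 − (1 − 0.910000)(1 − 0.614200)(1 − 0.800000) = 0.993056
Series (SAS expander and [0.993056]): 0.940000 × 0.993056 = 0.933473
Parallel (host adapter and [0.933473]): 1 − (1 − 0.760000)(1 − 0.933473) = 0.9840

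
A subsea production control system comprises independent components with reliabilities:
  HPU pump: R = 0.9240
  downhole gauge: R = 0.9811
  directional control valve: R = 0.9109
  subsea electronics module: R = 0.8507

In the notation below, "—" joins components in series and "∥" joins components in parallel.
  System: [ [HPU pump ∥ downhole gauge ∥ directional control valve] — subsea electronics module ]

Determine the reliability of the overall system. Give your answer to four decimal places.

Parallel (HPU pump, downhole gauge, and directional control valve): 1 − (1 − 0.924000)(1 − 0.981100)(1 − 0.910900) = 0.999872
Series ([0.999872] and subsea electronics module): 0.999872 × 0.850700 = 0.8506

0.8506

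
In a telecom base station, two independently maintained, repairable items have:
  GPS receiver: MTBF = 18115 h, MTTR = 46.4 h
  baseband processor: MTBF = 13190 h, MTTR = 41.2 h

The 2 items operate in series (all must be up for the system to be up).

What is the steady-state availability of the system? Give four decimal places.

0.9943

A(GPS receiver) = MTBF/(MTBF+MTTR) = 18115/(18115+46.4) = 0.997445
A(baseband processor) = MTBF/(MTBF+MTTR) = 13190/(13190+41.2) = 0.996886
Series availability: 0.997445 × 0.996886 = 0.9943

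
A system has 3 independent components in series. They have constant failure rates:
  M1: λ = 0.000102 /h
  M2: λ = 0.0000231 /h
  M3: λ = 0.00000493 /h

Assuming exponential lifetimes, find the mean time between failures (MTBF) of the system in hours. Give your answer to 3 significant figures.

Series of exponential components: λ_sys = Σ λ_i
λ_sys = 0.000102 + 0.0000231 + 0.00000493 = 1.3003e-04 /h
MTBF = 1 / λ_sys = 7690 h

7690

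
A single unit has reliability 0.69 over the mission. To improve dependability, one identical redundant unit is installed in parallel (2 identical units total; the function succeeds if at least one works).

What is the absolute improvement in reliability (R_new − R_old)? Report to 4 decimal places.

R_before = 0.69
R_after = 1 − (1 − 0.69)^2 = 0.9039
ΔR = 0.9039 − 0.69 = 0.2139

0.2139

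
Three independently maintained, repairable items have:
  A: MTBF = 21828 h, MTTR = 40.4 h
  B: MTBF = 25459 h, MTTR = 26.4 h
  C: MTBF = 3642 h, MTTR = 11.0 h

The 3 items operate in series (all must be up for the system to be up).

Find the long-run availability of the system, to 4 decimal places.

A(A) = MTBF/(MTBF+MTTR) = 21828/(21828+40.4) = 0.998153
A(B) = MTBF/(MTBF+MTTR) = 25459/(25459+26.4) = 0.998964
A(C) = MTBF/(MTBF+MTTR) = 3642/(3642+11.0) = 0.996989
Series availability: 0.998153 × 0.998964 × 0.996989 = 0.9941

0.9941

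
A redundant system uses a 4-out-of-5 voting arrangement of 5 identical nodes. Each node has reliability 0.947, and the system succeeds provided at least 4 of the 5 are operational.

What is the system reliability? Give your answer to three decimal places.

R = Σ_{i=4}^{5} C(5,i) p^i (1−p)^{5−i} with p = 0.947
C(5,4)·0.947^4·0.053^1 = 0.21313
C(5,5)·0.947^5·0.053^0 = 0.76164
Sum = 0.975

0.975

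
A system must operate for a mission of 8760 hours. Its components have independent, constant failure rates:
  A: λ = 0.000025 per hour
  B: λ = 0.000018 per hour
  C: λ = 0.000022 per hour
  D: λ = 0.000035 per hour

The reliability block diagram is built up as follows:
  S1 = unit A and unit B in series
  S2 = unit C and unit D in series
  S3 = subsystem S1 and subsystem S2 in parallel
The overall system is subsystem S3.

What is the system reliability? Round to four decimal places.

0.8766

R(A) = exp(−0.000025 × 8760) = 0.803322
R(B) = exp(−0.000018 × 8760) = 0.854123
R(C) = exp(−0.000022 × 8760) = 0.824713
R(D) = exp(−0.000035 × 8760) = 0.735945
Series (A and B): 0.803322 × 0.854123 = 0.686136
Series (C and D): 0.824713 × 0.735945 = 0.606943
Parallel ([0.686136] and [0.606943]): 1 − (1 − 0.686136)(1 − 0.606943) = 0.8766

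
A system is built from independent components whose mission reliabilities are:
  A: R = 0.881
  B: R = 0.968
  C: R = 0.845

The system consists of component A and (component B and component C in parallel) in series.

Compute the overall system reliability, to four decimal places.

Parallel (B and C): 1 − (1 − 0.968000)(1 − 0.845000) = 0.995040
Series (A and [0.995040]): 0.881000 × 0.995040 = 0.8766

0.8766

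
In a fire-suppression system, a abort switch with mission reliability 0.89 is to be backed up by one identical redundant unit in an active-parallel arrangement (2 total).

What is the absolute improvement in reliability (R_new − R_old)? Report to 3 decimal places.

0.098

R_before = 0.89
R_after = 1 − (1 − 0.89)^2 = 0.988
ΔR = 0.988 − 0.89 = 0.098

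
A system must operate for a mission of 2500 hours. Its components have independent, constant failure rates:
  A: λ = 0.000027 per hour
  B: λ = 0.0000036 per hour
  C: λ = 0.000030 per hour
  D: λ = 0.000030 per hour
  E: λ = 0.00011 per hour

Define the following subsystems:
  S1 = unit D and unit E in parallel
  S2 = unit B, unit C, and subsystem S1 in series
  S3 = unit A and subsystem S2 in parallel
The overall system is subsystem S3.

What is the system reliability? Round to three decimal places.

R(A) = exp(−0.000027 × 2500) = 0.93473
R(B) = exp(−0.0000036 × 2500) = 0.99104
R(C) = exp(−0.000030 × 2500) = 0.92774
R(D) = exp(−0.000030 × 2500) = 0.92774
R(E) = exp(−0.00011 × 2500) = 0.75957
Parallel (D and E): 1 − (1 − 0.92774)(1 − 0.75957) = 0.98263
Series (B, C, and [0.98263]): 0.99104 × 0.92774 × 0.98263 = 0.90346
Parallel (A and [0.90346]): 1 − (1 − 0.93473)(1 − 0.90346) = 0.994

0.994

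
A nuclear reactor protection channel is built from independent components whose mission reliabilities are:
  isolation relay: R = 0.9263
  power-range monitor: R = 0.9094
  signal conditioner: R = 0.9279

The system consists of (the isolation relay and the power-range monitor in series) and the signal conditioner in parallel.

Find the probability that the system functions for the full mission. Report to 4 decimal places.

Series (isolation relay and power-range monitor): 0.926300 × 0.909400 = 0.842377
Parallel ([0.842377] and signal conditioner): 1 − (1 − 0.842377)(1 − 0.927900) = 0.9886

0.9886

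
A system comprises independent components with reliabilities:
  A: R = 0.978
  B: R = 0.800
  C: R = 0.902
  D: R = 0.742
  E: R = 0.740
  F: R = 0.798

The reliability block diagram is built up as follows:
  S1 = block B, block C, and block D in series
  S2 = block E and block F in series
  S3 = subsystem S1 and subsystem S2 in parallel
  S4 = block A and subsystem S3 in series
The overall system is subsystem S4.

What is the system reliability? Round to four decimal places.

Series (B, C, and D): 0.800000 × 0.902000 × 0.742000 = 0.535427
Series (E and F): 0.740000 × 0.798000 = 0.590520
Parallel ([0.535427] and [0.590520]): 1 − (1 − 0.535427)(1 − 0.590520) = 0.809767
Series (A and [0.809767]): 0.978000 × 0.809767 = 0.7920

0.7920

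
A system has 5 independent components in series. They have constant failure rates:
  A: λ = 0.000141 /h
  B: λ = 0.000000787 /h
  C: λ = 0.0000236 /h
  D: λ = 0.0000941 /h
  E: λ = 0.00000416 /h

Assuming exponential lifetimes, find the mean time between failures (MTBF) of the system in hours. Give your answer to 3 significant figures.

3790

Series of exponential components: λ_sys = Σ λ_i
λ_sys = 0.000141 + 0.000000787 + 0.0000236 + 0.0000941 + 0.00000416 = 2.6365e-04 /h
MTBF = 1 / λ_sys = 3790 h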